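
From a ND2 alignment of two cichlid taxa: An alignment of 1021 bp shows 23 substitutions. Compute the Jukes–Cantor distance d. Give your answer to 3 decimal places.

p = 23/1021 ≈ 0.022527.
d = −(3/4) ln(1 − 4p/3) = −0.75 ln(1 − 0.030036) = −0.75 ln(0.969964)
  = −0.75 × (-0.030496) = 0.022872 substitutions/site.

0.023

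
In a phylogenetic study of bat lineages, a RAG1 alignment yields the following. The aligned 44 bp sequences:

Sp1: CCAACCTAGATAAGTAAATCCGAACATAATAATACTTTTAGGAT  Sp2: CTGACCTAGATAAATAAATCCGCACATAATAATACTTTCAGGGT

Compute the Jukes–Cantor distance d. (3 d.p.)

The sequences differ at 6 of 44 sites (2, 3, 14, 23, 39, 43), so p = 6/44 ≈ 0.136364.
d = −(3/4) ln(1 − 4p/3) = −0.75 ln(1 − 0.181819) = −0.75 ln(0.818181)
  = −0.75 × (-0.200672) = 0.150504 substitutions/site.

0.151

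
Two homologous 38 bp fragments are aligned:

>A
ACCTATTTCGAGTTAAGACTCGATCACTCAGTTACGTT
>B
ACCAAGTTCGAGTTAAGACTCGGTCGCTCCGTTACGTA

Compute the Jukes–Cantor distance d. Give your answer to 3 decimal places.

The sequences differ at 6 of 38 sites (4, 6, 23, 26, 30, 38), so p = 6/38 ≈ 0.157895.
d = −(3/4) ln(1 − 4p/3) = −0.75 ln(1 − 0.210527) = −0.75 ln(0.789473)
  = −0.75 × (-0.236390) = 0.177293 substitutions/site.

0.177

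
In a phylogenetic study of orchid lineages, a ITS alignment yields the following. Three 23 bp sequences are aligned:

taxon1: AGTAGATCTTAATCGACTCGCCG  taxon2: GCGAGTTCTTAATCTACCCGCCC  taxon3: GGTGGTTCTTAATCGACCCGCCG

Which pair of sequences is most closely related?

taxon1 and taxon3

taxon1–taxon2: 7/23 differ, p = 0.304, d = 0.390.
taxon1–taxon3: 4/23 differ, p = 0.174, d = 0.198.
taxon2–taxon3: 5/23 differ, p = 0.217, d = 0.257.
The smallest distance is between taxon1 and taxon3.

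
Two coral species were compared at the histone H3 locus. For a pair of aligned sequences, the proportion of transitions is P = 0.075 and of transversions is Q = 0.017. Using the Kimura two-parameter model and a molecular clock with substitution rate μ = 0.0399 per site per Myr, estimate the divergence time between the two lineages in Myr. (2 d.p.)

1.25

Under the Kimura two-parameter model, d = −½ ln(1 − 2P − Q) − ¼ ln(1 − 2Q).
1 − 2P − Q = 0.833, giving −½ ln(0.833) = 0.091361.
1 − 2Q = 0.966, giving −¼ ln(0.966) = 0.008648.
d = 0.091361 + 0.008648 = 0.100009.
Under a molecular clock d = 2μt, so t = d/(2μ) = 0.100009 / (2 × 0.0399) = 1.25 Myr.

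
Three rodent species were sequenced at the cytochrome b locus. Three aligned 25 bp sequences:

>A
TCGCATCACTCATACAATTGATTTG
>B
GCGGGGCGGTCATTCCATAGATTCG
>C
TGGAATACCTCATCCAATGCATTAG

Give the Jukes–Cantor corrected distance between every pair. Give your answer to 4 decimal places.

d(A,B) = 0.5716, d(A,C) = 0.4172, d(B,C) = 0.8865

A–B: 10/25 sites differ → p = 0.4, d = −0.75 ln(1 − 0.533333) = 0.571605 ≈ 0.5716.
A–C: 8/25 sites differ → p = 0.32, d = −0.75 ln(1 − 0.426667) = 0.417216 ≈ 0.4172.
B–C: 13/25 sites differ → p = 0.52, d = −0.75 ln(1 − 0.693333) = 0.886495 ≈ 0.8865.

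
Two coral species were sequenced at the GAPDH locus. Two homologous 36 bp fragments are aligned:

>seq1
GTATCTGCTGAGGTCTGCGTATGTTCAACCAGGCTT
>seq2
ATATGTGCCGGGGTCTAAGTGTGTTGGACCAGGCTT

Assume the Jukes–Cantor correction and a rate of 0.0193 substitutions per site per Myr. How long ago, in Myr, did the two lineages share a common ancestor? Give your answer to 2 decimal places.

7.88

The sequences differ at 9 of 36 sites (1, 5, 9, 11, 17, 18, 21, 26, 27), so p = 9/36 = 0.25.
d = −(3/4) ln(1 − 4p/3) = −0.75 ln(1 − 0.333333) = −0.75 ln(0.666667)
  = −0.75 × (-0.405465) = 0.304099 substitutions/site.
Under a molecular clock d = 2μt, so t = d/(2μ) = 0.304099 / (2 × 0.0193) = 7.88 Myr.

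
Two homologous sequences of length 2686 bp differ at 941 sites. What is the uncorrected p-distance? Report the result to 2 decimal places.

0.35

p = 941/2686 = 0.350335… ≈ 0.35 (to 2 d.p.).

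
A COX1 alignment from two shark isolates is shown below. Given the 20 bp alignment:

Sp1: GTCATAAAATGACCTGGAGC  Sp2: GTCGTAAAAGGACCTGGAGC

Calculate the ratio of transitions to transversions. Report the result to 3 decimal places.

Transitions are A↔G and C↔T; transversions are all other mismatches.
Transitions: 1. Transversions: 1.
R = 1/1 = 1.000.

1.000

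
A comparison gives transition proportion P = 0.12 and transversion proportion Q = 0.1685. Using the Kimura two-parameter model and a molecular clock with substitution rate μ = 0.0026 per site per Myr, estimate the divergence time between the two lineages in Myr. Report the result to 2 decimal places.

Under the Kimura two-parameter model, d = −½ ln(1 − 2P − Q) − ¼ ln(1 − 2Q).
1 − 2P − Q = 0.5915, giving −½ ln(0.5915) = 0.262547.
1 − 2Q = 0.663, giving −¼ ln(0.663) = 0.102745.
d = 0.262547 + 0.102745 = 0.365292.
Under a molecular clock d = 2μt, so t = d/(2μ) = 0.365292 / (2 × 0.0026) = 70.25 Myr.

70.25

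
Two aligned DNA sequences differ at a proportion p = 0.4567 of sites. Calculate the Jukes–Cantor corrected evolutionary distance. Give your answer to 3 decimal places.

0.704

d = −(3/4) ln(1 − 4p/3) = −0.75 ln(1 − 0.608933) = −0.75 ln(0.391067)
  = −0.75 × (-0.938876) = 0.704157 substitutions/site.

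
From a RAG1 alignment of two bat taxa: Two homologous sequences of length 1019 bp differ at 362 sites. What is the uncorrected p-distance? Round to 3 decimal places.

p = 362/1019 = 0.355250… ≈ 0.355 (to 3 d.p.).

0.355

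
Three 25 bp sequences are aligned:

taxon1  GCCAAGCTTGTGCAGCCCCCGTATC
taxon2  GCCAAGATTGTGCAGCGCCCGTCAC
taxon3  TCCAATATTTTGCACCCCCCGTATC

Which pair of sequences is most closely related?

taxon1 and taxon2

taxon1–taxon2: 4/25 differ, p = 0.160, d = 0.180.
taxon1–taxon3: 5/25 differ, p = 0.200, d = 0.233.
taxon2–taxon3: 7/25 differ, p = 0.280, d = 0.351.
The smallest distance is between taxon1 and taxon2.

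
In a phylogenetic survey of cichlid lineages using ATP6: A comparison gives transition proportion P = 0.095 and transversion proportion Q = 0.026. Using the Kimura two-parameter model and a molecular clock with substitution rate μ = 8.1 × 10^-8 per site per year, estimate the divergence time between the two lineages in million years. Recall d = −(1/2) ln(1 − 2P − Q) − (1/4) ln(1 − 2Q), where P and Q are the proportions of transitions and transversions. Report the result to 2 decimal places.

Under the Kimura two-parameter model, d = −½ ln(1 − 2P − Q) − ¼ ln(1 − 2Q).
1 − 2P − Q = 0.784, giving −½ ln(0.784) = 0.121673.
1 − 2Q = 0.948, giving −¼ ln(0.948) = 0.013350.
d = 0.121673 + 0.013350 = 0.135023.
Under a molecular clock d = 2μt, so t = d/(2μ) = 0.135023 / (2 × 8.1 × 10^-8) = 0.83 million years.

0.83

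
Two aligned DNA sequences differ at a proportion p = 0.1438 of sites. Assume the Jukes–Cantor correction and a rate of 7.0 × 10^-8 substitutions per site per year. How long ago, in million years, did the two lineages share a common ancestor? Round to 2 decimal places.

1.14

d = −(3/4) ln(1 − 4p/3) = −0.75 ln(1 − 0.191733) = −0.75 ln(0.808267)
  = −0.75 × (-0.212863) = 0.159647 substitutions/site.
Under a molecular clock d = 2μt, so t = d/(2μ) = 0.159647 / (2 × 7.0 × 10^-8) = 1.14 million years.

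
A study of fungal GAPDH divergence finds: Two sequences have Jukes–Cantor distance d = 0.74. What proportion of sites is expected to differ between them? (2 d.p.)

p = (3/4)(1 − e^(−4d/3)) = 0.75 × (1 − e^(-0.986667)) = 0.75 × (1 − 0.372817) = 0.470387.

0.47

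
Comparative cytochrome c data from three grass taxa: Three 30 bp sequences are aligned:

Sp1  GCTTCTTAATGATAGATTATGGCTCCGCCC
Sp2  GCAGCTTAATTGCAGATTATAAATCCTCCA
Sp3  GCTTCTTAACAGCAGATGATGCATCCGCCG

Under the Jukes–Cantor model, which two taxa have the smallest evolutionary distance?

Sp1 and Sp3

Sp1–Sp2: 10/30 differ, p = 0.333, d = 0.441.
Sp1–Sp3: 8/30 differ, p = 0.267, d = 0.330.
Sp2–Sp3: 9/30 differ, p = 0.300, d = 0.383.
The smallest distance is between Sp1 and Sp3.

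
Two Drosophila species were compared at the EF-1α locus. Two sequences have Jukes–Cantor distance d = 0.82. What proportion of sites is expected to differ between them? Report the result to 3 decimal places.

p = (3/4)(1 − e^(−4d/3)) = 0.75 × (1 − e^(-1.093333)) = 0.75 × (1 − 0.335098) = 0.498677.

0.499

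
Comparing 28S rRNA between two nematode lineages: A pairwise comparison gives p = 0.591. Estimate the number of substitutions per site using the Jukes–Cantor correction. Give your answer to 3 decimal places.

1.163

d = −(3/4) ln(1 − 4p/3) = −0.75 ln(1 − 0.788) = −0.75 ln(0.212)
  = −0.75 × (-1.551169) = 1.163377 substitutions/site.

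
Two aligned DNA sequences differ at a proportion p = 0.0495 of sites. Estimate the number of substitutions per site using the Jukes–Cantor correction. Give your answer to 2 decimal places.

0.05

d = −(3/4) ln(1 − 4p/3) = −0.75 ln(1 − 0.066) = −0.75 ln(0.934)
  = −0.75 × (-0.068279) = 0.051209 substitutions/site.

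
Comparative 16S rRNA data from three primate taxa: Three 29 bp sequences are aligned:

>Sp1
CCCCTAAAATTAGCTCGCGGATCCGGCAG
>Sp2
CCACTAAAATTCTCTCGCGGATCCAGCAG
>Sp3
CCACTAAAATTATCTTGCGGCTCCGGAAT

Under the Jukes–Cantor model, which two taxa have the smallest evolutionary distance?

Sp1–Sp2: 4/29 differ, p = 0.138, d = 0.152.
Sp1–Sp3: 6/29 differ, p = 0.207, d = 0.242.
Sp2–Sp3: 6/29 differ, p = 0.207, d = 0.242.
The smallest distance is between Sp1 and Sp2.

Sp1 and Sp2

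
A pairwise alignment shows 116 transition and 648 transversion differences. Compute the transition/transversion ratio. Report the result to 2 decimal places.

R = 116/648 = 0.179012… ≈ 0.18 (to 2 d.p.).

0.18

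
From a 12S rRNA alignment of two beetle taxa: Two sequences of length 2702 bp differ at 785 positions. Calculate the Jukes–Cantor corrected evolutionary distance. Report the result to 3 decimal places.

p = 785/2702 ≈ 0.290526.
d = −(3/4) ln(1 − 4p/3) = −0.75 ln(1 − 0.387368) = −0.75 ln(0.612632)
  = −0.75 × (-0.489991) = 0.367493 substitutions/site.

0.367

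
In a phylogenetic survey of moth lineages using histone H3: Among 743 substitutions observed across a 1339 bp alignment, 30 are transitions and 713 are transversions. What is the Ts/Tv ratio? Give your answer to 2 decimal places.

R = 30/713 = 0.042075… ≈ 0.04 (to 2 d.p.).

0.04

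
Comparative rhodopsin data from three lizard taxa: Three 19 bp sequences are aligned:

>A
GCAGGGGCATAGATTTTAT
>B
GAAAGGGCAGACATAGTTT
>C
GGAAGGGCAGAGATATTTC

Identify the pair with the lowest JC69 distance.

B and C

A–B: 7/19 differ, p = 0.368, d = 0.507.
A–C: 6/19 differ, p = 0.316, d = 0.410.
B–C: 4/19 differ, p = 0.211, d = 0.247.
The smallest distance is between B and C.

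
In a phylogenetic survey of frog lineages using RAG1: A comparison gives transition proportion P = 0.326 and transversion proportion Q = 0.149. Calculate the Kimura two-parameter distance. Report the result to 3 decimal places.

Under the Kimura two-parameter model, d = −½ ln(1 − 2P − Q) − ¼ ln(1 − 2Q).
1 − 2P − Q = 0.199, giving −½ ln(0.199) = 0.807225.
1 − 2Q = 0.702, giving −¼ ln(0.702) = 0.088455.
d = 0.807225 + 0.088455 = 0.895680.

0.896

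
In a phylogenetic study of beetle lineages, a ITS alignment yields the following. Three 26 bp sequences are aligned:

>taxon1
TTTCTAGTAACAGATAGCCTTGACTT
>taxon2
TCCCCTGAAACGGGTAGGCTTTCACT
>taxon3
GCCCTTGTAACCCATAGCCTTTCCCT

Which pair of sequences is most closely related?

taxon2 and taxon3

taxon1–taxon2: 12/26 differ, p = 0.462, d = 0.717.
taxon1–taxon3: 9/26 differ, p = 0.346, d = 0.464.
taxon2–taxon3: 8/26 differ, p = 0.308, d = 0.396.
The smallest distance is between taxon2 and taxon3.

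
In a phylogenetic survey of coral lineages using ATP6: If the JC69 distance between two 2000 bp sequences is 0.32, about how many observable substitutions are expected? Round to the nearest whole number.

Invert JC69: p = (3/4)(1 − e^(−4d/3)) = 0.75 × (1 − e^(-0.426667)) = 0.75 × (1 − 0.652681) = 0.260489.
Expected differing sites = pL ≈ 0.260489 × 2000 = 520.978 ≈ 521.

521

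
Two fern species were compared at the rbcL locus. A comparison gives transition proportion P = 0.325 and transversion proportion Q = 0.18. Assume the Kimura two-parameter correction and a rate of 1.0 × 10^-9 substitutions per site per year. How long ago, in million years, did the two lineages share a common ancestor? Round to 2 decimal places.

498.78

Under the Kimura two-parameter model, d = −½ ln(1 − 2P − Q) − ¼ ln(1 − 2Q).
1 − 2P − Q = 0.17, giving −½ ln(0.17) = 0.885978.
1 − 2Q = 0.64, giving −¼ ln(0.64) = 0.111572.
d = 0.885978 + 0.111572 = 0.997550.
Under a molecular clock d = 2μt, so t = d/(2μ) = 0.997550 / (2 × 1.0 × 10^-9) = 498.78 million years.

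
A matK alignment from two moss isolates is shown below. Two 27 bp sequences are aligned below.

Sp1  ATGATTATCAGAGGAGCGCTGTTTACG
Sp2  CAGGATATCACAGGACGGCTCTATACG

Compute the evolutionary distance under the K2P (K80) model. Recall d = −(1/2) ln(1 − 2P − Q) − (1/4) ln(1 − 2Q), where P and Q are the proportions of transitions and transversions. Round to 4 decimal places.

Of 27 sites, 1 differences are transitions and 8 are transversions, so P = 1/27 ≈ 0.037037 and Q = 8/27 ≈ 0.296296.
Under the Kimura two-parameter model, d = −½ ln(1 − 2P − Q) − ¼ ln(1 − 2Q).
1 − 2P − Q = 0.62963, giving −½ ln(0.62963) = 0.231311.
1 − 2Q = 0.407408, giving −¼ ln(0.407408) = 0.224485.
d = 0.231311 + 0.224485 = 0.455796.

0.4558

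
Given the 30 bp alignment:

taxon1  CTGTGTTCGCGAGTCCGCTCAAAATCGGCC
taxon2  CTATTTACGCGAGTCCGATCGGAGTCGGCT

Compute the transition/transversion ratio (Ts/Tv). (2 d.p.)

Transitions are A↔G and C↔T; transversions are all other mismatches.
Transitions: 5. Transversions: 3.
R = 5/3 = 1.666666… ≈ 1.67 (to 2 d.p.).

1.67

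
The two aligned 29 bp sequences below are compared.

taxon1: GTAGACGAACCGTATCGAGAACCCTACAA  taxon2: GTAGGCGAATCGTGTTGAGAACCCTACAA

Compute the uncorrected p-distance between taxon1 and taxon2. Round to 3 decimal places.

The sequences differ at 4 of 29 positions (sites 5, 10, 14, 16).
p = 4/29 = 0.137931… ≈ 0.138 (to 3 d.p.).

0.138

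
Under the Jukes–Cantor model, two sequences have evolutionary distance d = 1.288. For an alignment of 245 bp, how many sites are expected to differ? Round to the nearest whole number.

151

Invert JC69: p = (3/4)(1 − e^(−4d/3)) = 0.75 × (1 − e^(-1.717333)) = 0.75 × (1 − 0.179544) = 0.615342.
Expected differing sites = pL ≈ 0.615342 × 245 = 150.75879 ≈ 151.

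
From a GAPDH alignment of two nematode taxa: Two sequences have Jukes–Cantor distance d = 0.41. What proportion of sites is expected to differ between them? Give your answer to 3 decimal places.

p = (3/4)(1 − e^(−4d/3)) = 0.75 × (1 − e^(-0.546667)) = 0.75 × (1 − 0.578876) = 0.315843.

0.316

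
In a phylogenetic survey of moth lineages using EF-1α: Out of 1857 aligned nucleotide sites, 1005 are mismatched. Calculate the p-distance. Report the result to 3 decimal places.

0.541

p = 1005/1857 = 0.541195… ≈ 0.541 (to 3 d.p.).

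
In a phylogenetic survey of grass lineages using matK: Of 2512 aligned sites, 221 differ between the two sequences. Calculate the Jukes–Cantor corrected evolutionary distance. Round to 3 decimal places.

p = 221/2512 ≈ 0.087978.
d = −(3/4) ln(1 − 4p/3) = −0.75 ln(1 − 0.117304) = −0.75 ln(0.882696)
  = −0.75 × (-0.124774) = 0.093581 substitutions/site.

0.094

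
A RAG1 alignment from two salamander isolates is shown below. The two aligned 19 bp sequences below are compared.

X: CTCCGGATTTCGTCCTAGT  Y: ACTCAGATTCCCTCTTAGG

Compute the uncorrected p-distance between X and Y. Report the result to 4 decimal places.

The sequences differ at 8 of 19 positions (sites 1, 2, 3, 5, 10, 12, 15, 19).
p = 8/19 = 0.421052… ≈ 0.4211 (to 4 d.p.).

0.4211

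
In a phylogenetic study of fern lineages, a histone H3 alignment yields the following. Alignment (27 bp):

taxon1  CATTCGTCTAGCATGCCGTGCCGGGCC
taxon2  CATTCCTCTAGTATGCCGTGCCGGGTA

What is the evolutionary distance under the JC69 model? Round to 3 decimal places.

0.165

The sequences differ at 4 of 27 sites (6, 12, 26, 27), so p = 4/27 ≈ 0.148148.
d = −(3/4) ln(1 − 4p/3) = −0.75 ln(1 − 0.197531) = −0.75 ln(0.802469)
  = −0.75 × (-0.220062) = 0.165047 substitutions/site.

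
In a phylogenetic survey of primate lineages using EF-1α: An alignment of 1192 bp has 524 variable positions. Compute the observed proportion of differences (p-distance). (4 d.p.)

0.4396

p = 524/1192 = 0.439597… ≈ 0.4396 (to 4 d.p.).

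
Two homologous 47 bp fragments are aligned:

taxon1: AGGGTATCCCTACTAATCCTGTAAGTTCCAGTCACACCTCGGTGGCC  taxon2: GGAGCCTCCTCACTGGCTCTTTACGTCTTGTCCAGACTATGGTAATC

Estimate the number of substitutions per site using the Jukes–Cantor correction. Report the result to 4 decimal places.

The sequences differ at 25 of 47 sites, so p = 25/47 ≈ 0.531915.
d = −(3/4) ln(1 − 4p/3) = −0.75 ln(1 − 0.70922) = −0.75 ln(0.29078)
  = −0.75 × (-1.235188) = 0.926391 substitutions/site.

0.9264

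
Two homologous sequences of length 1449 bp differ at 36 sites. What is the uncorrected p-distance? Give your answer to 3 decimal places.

0.025

p = 36/1449 = 0.024844… ≈ 0.025 (to 3 d.p.).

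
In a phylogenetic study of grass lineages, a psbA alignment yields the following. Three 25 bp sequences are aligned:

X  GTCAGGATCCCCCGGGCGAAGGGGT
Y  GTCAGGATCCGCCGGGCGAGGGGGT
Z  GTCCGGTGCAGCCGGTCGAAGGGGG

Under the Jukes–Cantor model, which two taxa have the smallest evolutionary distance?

X–Y: 2/25 differ, p = 0.080, d = 0.085.
X–Z: 7/25 differ, p = 0.280, d = 0.351.
Y–Z: 7/25 differ, p = 0.280, d = 0.351.
The smallest distance is between X and Y.

X and Y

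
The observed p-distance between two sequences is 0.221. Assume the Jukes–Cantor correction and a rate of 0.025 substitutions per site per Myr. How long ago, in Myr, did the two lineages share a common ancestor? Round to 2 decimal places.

5.24

d = −(3/4) ln(1 − 4p/3) = −0.75 ln(1 − 0.294667) = −0.75 ln(0.705333)
  = −0.75 × (-0.349085) = 0.261814 substitutions/site.
Under a molecular clock d = 2μt, so t = d/(2μ) = 0.261814 / (2 × 0.025) = 5.24 Myr.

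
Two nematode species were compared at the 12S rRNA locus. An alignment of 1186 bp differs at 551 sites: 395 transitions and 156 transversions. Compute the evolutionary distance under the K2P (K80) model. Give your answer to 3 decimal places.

P = 395/1186 ≈ 0.333052 and Q = 156/1186 ≈ 0.131535.
Under the Kimura two-parameter model, d = −½ ln(1 − 2P − Q) − ¼ ln(1 − 2Q).
1 − 2P − Q = 0.202361, giving −½ ln(0.202361) = 0.798851.
1 − 2Q = 0.73693, giving −¼ ln(0.73693) = 0.076316.
d = 0.798851 + 0.076316 = 0.875167.

0.875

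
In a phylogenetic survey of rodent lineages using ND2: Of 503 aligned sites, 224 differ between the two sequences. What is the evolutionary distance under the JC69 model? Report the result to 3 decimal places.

p = 224/503 ≈ 0.445328.
d = −(3/4) ln(1 − 4p/3) = −0.75 ln(1 − 0.593771) = −0.75 ln(0.406229)
  = −0.75 × (-0.900838) = 0.675629 substitutions/site.

0.676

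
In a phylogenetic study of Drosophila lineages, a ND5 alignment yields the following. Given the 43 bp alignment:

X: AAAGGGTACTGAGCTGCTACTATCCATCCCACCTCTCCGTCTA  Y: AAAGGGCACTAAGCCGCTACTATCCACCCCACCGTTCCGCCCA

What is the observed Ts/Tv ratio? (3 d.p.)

7.000

Transitions are A↔G and C↔T; transversions are all other mismatches.
Transitions: 7. Transversions: 1.
R = 7/1 = 7.000.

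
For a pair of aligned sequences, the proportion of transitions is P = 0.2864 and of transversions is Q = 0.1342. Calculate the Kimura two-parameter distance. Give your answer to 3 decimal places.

Under the Kimura two-parameter model, d = −½ ln(1 − 2P − Q) − ¼ ln(1 − 2Q).
1 − 2P − Q = 0.293, giving −½ ln(0.293) = 0.613791.
1 − 2Q = 0.7316, giving −¼ ln(0.7316) = 0.078130.
d = 0.613791 + 0.078130 = 0.691921.

0.692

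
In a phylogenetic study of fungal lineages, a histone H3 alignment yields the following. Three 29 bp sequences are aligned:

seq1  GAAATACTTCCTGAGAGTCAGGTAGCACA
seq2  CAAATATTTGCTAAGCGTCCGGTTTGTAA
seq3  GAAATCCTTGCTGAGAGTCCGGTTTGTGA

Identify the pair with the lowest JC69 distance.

seq1–seq2: 11/29 differ, p = 0.379, d = 0.529.
seq1–seq3: 8/29 differ, p = 0.276, d = 0.344.
seq2–seq3: 6/29 differ, p = 0.207, d = 0.242.
The smallest distance is between seq2 and seq3.

seq2 and seq3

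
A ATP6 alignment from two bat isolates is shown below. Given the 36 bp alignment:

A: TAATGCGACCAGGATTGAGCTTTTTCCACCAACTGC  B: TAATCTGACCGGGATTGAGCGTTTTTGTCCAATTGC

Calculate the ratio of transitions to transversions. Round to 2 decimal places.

1.00

Transitions are A↔G and C↔T; transversions are all other mismatches.
Transitions: 4. Transversions: 4.
R = 4/4 = 1.00.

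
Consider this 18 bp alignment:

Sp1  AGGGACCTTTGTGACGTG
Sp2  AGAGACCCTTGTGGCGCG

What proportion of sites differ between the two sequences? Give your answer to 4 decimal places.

The sequences differ at 4 of 18 positions (sites 3, 8, 14, 17).
p = 4/18 = 0.222222… ≈ 0.2222 (to 4 d.p.).

0.2222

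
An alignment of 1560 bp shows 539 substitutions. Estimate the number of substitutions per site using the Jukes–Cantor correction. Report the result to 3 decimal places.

p = 539/1560 ≈ 0.345513.
d = −(3/4) ln(1 − 4p/3) = −0.75 ln(1 − 0.460684) = −0.75 ln(0.539316)
  = −0.75 × (-0.617454) = 0.463091 substitutions/site.

0.463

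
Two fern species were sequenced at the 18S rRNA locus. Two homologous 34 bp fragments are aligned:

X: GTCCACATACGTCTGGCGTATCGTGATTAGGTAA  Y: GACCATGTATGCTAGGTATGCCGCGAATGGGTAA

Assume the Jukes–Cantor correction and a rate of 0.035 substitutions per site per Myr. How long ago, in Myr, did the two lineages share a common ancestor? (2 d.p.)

8.53

The sequences differ at 14 of 34 sites, so p = 14/34 ≈ 0.411765.
d = −(3/4) ln(1 − 4p/3) = −0.75 ln(1 − 0.54902) = −0.75 ln(0.45098)
  = −0.75 × (-0.796332) = 0.597249 substitutions/site.
Under a molecular clock d = 2μt, so t = d/(2μ) = 0.597249 / (2 × 0.035) = 8.53 Myr.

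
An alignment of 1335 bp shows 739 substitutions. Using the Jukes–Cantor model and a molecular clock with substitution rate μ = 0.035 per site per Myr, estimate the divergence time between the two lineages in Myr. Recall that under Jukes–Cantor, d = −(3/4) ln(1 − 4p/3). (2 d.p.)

p = 739/1335 ≈ 0.553558.
d = −(3/4) ln(1 − 4p/3) = −0.75 ln(1 − 0.738077) = −0.75 ln(0.261923)
  = −0.75 × (-1.339705) = 1.004779 substitutions/site.
Under a molecular clock d = 2μt, so t = d/(2μ) = 1.004779 / (2 × 0.035) = 14.35 Myr.

14.35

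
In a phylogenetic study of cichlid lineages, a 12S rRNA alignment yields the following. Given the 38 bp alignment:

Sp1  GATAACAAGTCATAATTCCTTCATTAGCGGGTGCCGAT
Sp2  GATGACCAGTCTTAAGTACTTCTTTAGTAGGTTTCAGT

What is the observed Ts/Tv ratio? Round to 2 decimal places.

Transitions are A↔G and C↔T; transversions are all other mismatches.
Transitions: 6. Transversions: 6.
R = 6/6 = 1.00.

1.00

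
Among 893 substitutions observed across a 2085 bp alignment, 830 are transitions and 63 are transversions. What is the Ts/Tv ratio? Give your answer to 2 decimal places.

13.17

R = 830/63 = 13.174603… ≈ 13.17 (to 2 d.p.).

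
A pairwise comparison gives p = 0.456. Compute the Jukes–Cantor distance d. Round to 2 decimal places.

0.70

d = −(3/4) ln(1 − 4p/3) = −0.75 ln(1 − 0.608) = −0.75 ln(0.392)
  = −0.75 × (-0.936493) = 0.702370 substitutions/site.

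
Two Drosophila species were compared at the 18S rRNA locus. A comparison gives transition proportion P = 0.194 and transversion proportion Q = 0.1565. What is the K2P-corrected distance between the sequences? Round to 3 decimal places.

Under the Kimura two-parameter model, d = −½ ln(1 − 2P − Q) − ¼ ln(1 − 2Q).
1 − 2P − Q = 0.4555, giving −½ ln(0.4555) = 0.393180.
1 − 2Q = 0.687, giving −¼ ln(0.687) = 0.093855.
d = 0.393180 + 0.093855 = 0.487035.

0.487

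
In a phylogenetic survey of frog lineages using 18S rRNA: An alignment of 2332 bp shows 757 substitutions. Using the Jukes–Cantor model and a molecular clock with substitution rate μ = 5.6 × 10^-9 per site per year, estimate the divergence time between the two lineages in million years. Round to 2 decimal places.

37.97

p = 757/2332 ≈ 0.324614.
d = −(3/4) ln(1 − 4p/3) = −0.75 ln(1 − 0.432819) = −0.75 ln(0.567181)
  = −0.75 × (-0.567077) = 0.425308 substitutions/site.
Under a molecular clock d = 2μt, so t = d/(2μ) = 0.425308 / (2 × 5.6 × 10^-9) = 37.97 million years.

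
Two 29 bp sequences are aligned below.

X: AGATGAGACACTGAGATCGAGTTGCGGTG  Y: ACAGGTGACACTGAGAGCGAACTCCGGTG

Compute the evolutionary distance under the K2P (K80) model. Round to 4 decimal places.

0.2915

Of 29 sites, 2 differences are transitions and 5 are transversions, so P = 2/29 ≈ 0.068966 and Q = 5/29 ≈ 0.172414.
Under the Kimura two-parameter model, d = −½ ln(1 − 2P − Q) − ¼ ln(1 − 2Q).
1 − 2P − Q = 0.689654, giving −½ ln(0.689654) = 0.185783.
1 − 2Q = 0.655172, giving −¼ ln(0.655172) = 0.105714.
d = 0.185783 + 0.105714 = 0.291497.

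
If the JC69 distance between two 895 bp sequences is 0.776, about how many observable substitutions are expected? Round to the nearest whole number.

Invert JC69: p = (3/4)(1 − e^(−4d/3)) = 0.75 × (1 − e^(-1.034667)) = 0.75 × (1 − 0.355345) = 0.483491.
Expected differing sites = pL ≈ 0.483491 × 895 = 432.724445 ≈ 433.

433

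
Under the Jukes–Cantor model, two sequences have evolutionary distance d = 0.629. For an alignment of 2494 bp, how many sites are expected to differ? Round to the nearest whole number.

1062

Invert JC69: p = (3/4)(1 − e^(−4d/3)) = 0.75 × (1 − e^(-0.838667)) = 0.75 × (1 − 0.432286) = 0.425786.
Expected differing sites = pL ≈ 0.425786 × 2494 = 1061.910284 ≈ 1062.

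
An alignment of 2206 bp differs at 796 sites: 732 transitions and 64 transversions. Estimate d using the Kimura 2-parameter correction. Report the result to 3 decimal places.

P = 732/2206 ≈ 0.331822 and Q = 64/2206 ≈ 0.029012.
Under the Kimura two-parameter model, d = −½ ln(1 − 2P − Q) − ¼ ln(1 − 2Q).
1 − 2P − Q = 0.307344, giving −½ ln(0.307344) = 0.589894.
1 − 2Q = 0.941976, giving −¼ ln(0.941976) = 0.014944.
d = 0.589894 + 0.014944 = 0.604838.

0.605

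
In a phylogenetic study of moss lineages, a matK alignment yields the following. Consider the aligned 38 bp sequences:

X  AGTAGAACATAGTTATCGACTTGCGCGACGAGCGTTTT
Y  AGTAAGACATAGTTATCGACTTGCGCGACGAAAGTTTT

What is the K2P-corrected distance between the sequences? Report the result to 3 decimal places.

Of 38 sites, 3 differences are transitions and 1 are transversions, so P = 3/38 ≈ 0.078947 and Q = 1/38 ≈ 0.026316.
Under the Kimura two-parameter model, d = −½ ln(1 − 2P − Q) − ¼ ln(1 − 2Q).
1 − 2P − Q = 0.81579, giving −½ ln(0.81579) = 0.101799.
1 − 2Q = 0.947368, giving −¼ ln(0.947368) = 0.013517.
d = 0.101799 + 0.013517 = 0.115316.

0.115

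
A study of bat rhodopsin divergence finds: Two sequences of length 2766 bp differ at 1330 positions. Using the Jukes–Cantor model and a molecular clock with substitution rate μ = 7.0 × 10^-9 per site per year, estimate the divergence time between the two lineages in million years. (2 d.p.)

p = 1330/2766 ≈ 0.480839.
d = −(3/4) ln(1 − 4p/3) = −0.75 ln(1 − 0.641119) = −0.75 ln(0.358881)
  = −0.75 × (-1.024764) = 0.768573 substitutions/site.
Under a molecular clock d = 2μt, so t = d/(2μ) = 0.768573 / (2 × 7.0 × 10^-9) = 54.90 million years.

54.90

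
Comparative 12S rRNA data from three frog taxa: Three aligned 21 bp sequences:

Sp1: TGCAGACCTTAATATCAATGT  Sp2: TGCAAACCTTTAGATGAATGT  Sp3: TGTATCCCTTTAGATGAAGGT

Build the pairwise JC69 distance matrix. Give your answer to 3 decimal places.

Sp1–Sp2: 4/21 sites differ → p ≈ 0.190476, d = −0.75 ln(1 − 0.253968) = 0.219740 ≈ 0.220.
Sp1–Sp3: 7/21 sites differ → p ≈ 0.333333, d = −0.75 ln(1 − 0.444444) = 0.440839 ≈ 0.441.
Sp2–Sp3: 4/21 sites differ → p ≈ 0.190476, d = −0.75 ln(1 − 0.253968) = 0.219740 ≈ 0.220.

d(Sp1,Sp2) = 0.220, d(Sp1,Sp3) = 0.441, d(Sp2,Sp3) = 0.220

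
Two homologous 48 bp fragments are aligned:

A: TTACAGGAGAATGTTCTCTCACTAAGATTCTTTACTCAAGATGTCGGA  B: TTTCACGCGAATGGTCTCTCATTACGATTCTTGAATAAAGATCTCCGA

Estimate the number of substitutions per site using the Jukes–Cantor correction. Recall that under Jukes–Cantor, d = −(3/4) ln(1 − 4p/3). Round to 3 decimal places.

0.273

The sequences differ at 11 of 48 sites, so p = 11/48 ≈ 0.229167.
d = −(3/4) ln(1 − 4p/3) = −0.75 ln(1 − 0.305556) = −0.75 ln(0.694444)
  = −0.75 × (-0.364644) = 0.273483 substitutions/site.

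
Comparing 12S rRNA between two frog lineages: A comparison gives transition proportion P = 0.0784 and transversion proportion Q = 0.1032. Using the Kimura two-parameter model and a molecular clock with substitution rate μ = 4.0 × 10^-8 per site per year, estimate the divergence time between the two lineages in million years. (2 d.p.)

Under the Kimura two-parameter model, d = −½ ln(1 − 2P − Q) − ¼ ln(1 − 2Q).
1 − 2P − Q = 0.74, giving −½ ln(0.74) = 0.150553.
1 − 2Q = 0.7936, giving −¼ ln(0.7936) = 0.057794.
d = 0.150553 + 0.057794 = 0.208347.
Under a molecular clock d = 2μt, so t = d/(2μ) = 0.208347 / (2 × 4.0 × 10^-8) = 2.60 million years.

2.60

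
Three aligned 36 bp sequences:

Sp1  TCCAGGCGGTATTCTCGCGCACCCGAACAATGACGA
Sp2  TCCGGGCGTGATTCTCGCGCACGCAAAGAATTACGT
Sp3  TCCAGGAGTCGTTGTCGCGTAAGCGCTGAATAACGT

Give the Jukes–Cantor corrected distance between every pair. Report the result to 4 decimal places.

d(Sp1,Sp2) = 0.2635, d(Sp1,Sp3) = 0.4926, d(Sp2,Sp3) = 0.3924

Sp1–Sp2: 8/36 sites differ → p ≈ 0.222222, d = −0.75 ln(1 − 0.296296) = 0.263548 ≈ 0.2635.
Sp1–Sp3: 13/36 sites differ → p ≈ 0.361111, d = −0.75 ln(1 − 0.481481) = 0.492584 ≈ 0.4926.
Sp2–Sp3: 11/36 sites differ → p ≈ 0.305556, d = −0.75 ln(1 − 0.407408) = 0.392437 ≈ 0.3924.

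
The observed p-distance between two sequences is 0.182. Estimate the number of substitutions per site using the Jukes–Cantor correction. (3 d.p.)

d = −(3/4) ln(1 − 4p/3) = −0.75 ln(1 − 0.242667) = −0.75 ln(0.757333)
  = −0.75 × (-0.277952) = 0.208464 substitutions/site.

0.208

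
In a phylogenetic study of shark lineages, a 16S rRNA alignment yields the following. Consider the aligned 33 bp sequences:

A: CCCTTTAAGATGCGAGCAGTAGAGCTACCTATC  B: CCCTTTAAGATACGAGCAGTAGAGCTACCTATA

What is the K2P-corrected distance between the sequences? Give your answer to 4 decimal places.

Of 33 sites, 1 differences are transitions and 1 are transversions, so P = 1/33 ≈ 0.030303 and Q = 1/33 ≈ 0.030303.
Under the Kimura two-parameter model, d = −½ ln(1 − 2P − Q) − ¼ ln(1 − 2Q).
1 − 2P − Q = 0.909091, giving −½ ln(0.909091) = 0.047655.
1 − 2Q = 0.939394, giving −¼ ln(0.939394) = 0.015630.
d = 0.047655 + 0.015630 = 0.063285.

0.0633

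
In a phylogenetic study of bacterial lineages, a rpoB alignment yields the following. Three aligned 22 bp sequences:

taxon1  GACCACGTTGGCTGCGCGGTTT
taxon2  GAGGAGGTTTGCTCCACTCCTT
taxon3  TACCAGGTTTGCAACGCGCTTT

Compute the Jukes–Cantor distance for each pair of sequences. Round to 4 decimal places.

taxon1–taxon2: 9/22 sites differ → p ≈ 0.409091, d = −0.75 ln(1 − 0.545455) = 0.591344 ≈ 0.5913.
taxon1–taxon3: 6/22 sites differ → p ≈ 0.272727, d = −0.75 ln(1 − 0.363636) = 0.338988 ≈ 0.3390.
taxon2–taxon3: 8/22 sites differ → p ≈ 0.363636, d = −0.75 ln(1 − 0.484848) = 0.497470 ≈ 0.4975.

d(taxon1,taxon2) = 0.5913, d(taxon1,taxon3) = 0.3390, d(taxon2,taxon3) = 0.4975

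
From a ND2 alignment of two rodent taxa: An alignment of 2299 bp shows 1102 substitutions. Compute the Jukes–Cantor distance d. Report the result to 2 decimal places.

p = 1102/2299 ≈ 0.479339.
d = −(3/4) ln(1 − 4p/3) = −0.75 ln(1 − 0.639119) = −0.75 ln(0.360881)
  = −0.75 × (-1.019207) = 0.764405 substitutions/site.

0.76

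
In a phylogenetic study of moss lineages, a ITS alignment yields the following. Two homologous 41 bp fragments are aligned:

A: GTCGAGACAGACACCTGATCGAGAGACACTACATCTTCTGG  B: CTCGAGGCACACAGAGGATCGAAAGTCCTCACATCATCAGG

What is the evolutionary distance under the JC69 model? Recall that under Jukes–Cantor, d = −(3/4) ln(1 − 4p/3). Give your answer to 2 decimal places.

The sequences differ at 13 of 41 sites, so p = 13/41 ≈ 0.317073.
d = −(3/4) ln(1 − 4p/3) = −0.75 ln(1 − 0.422764) = −0.75 ln(0.577236)
  = −0.75 × (-0.549504) = 0.412128 substitutions/site.

0.41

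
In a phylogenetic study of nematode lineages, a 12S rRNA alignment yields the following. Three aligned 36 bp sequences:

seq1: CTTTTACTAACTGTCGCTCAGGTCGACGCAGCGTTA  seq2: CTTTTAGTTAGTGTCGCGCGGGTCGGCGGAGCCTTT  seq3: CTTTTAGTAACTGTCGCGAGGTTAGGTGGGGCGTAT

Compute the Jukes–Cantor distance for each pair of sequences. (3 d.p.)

seq1–seq2: 9/36 sites differ → p = 0.25, d = −0.75 ln(1 − 0.333333) = 0.304098 ≈ 0.304.
seq1–seq3: 12/36 sites differ → p ≈ 0.333333, d = −0.75 ln(1 − 0.444444) = 0.440839 ≈ 0.441.
seq2–seq3: 9/36 sites differ → p = 0.25, d = −0.75 ln(1 − 0.333333) = 0.304098 ≈ 0.304.

d(seq1,seq2) = 0.304, d(seq1,seq3) = 0.441, d(seq2,seq3) = 0.304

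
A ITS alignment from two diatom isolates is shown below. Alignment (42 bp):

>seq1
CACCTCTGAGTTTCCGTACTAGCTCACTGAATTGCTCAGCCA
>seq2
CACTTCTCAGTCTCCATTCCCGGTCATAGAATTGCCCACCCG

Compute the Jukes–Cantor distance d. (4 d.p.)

0.3992

The sequences differ at 13 of 42 sites, so p = 13/42 ≈ 0.309524.
d = −(3/4) ln(1 − 4p/3) = −0.75 ln(1 − 0.412699) = −0.75 ln(0.587301)
  = −0.75 × (-0.532218) = 0.399164 substitutions/site.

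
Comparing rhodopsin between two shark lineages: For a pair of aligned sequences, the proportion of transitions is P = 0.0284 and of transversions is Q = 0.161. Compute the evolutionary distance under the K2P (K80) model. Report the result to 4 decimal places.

0.2200

Under the Kimura two-parameter model, d = −½ ln(1 − 2P − Q) − ¼ ln(1 − 2Q).
1 − 2P − Q = 0.7822, giving −½ ln(0.7822) = 0.122822.
1 − 2Q = 0.678, giving −¼ ln(0.678) = 0.097152.
d = 0.122822 + 0.097152 = 0.219974.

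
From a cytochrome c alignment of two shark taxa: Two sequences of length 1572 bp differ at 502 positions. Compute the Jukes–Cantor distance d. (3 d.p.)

p = 502/1572 ≈ 0.319338.
d = −(3/4) ln(1 − 4p/3) = −0.75 ln(1 − 0.425784) = −0.75 ln(0.574216)
  = −0.75 × (-0.554750) = 0.416063 substitutions/site.

0.416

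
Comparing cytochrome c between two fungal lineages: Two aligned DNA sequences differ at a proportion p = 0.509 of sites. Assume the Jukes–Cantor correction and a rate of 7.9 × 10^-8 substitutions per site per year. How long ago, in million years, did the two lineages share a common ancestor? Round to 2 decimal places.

d = −(3/4) ln(1 − 4p/3) = −0.75 ln(1 − 0.678667) = −0.75 ln(0.321333)
  = −0.75 × (-1.135277) = 0.851458 substitutions/site.
Under a molecular clock d = 2μt, so t = d/(2μ) = 0.851458 / (2 × 7.9 × 10^-8) = 5.39 million years.

5.39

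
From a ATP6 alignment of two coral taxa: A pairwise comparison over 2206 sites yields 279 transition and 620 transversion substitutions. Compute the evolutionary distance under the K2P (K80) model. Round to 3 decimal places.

0.588

P = 279/2206 ≈ 0.126473 and Q = 620/2206 ≈ 0.281052.
Under the Kimura two-parameter model, d = −½ ln(1 − 2P − Q) − ¼ ln(1 − 2Q).
1 − 2P − Q = 0.466002, giving −½ ln(0.466002) = 0.381783.
1 − 2Q = 0.437896, giving −¼ ln(0.437896) = 0.206443.
d = 0.381783 + 0.206443 = 0.588226.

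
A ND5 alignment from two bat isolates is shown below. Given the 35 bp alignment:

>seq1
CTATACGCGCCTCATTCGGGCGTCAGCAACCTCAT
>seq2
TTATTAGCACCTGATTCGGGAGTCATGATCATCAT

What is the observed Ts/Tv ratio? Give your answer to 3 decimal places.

Transitions are A↔G and C↔T; transversions are all other mismatches.
Transitions: 2. Transversions: 8.
R = 2/8 = 0.250.

0.250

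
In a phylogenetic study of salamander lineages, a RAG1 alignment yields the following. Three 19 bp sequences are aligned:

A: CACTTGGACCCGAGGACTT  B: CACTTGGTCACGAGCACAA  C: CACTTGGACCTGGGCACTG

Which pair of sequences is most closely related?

A and C

A–B: 5/19 differ, p = 0.263, d = 0.324.
A–C: 4/19 differ, p = 0.211, d = 0.247.
B–C: 6/19 differ, p = 0.316, d = 0.410.
The smallest distance is between A and C.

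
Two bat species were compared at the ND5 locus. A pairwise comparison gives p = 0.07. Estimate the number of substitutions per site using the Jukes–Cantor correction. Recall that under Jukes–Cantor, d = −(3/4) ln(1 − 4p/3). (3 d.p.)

0.073

d = −(3/4) ln(1 − 4p/3) = −0.75 ln(1 − 0.093333) = −0.75 ln(0.906667)
  = −0.75 × (-0.097980) = 0.073485 substitutions/site.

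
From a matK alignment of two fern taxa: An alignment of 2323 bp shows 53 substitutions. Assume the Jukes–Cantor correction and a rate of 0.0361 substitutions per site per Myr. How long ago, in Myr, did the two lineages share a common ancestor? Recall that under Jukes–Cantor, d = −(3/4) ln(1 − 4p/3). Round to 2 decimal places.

p = 53/2323 ≈ 0.022815.
d = −(3/4) ln(1 − 4p/3) = −0.75 ln(1 − 0.03042) = −0.75 ln(0.96958)
  = −0.75 × (-0.030892) = 0.023169 substitutions/site.
Under a molecular clock d = 2μt, so t = d/(2μ) = 0.023169 / (2 × 0.0361) = 0.32 Myr.

0.32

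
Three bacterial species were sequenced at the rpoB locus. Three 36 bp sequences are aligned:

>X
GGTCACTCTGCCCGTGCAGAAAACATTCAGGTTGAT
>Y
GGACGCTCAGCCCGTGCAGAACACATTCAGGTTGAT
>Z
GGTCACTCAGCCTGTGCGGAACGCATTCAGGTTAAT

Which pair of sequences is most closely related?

X and Y

X–Y: 4/36 differ, p = 0.111, d = 0.120.
X–Z: 6/36 differ, p = 0.167, d = 0.188.
Y–Z: 6/36 differ, p = 0.167, d = 0.188.
The smallest distance is between X and Y.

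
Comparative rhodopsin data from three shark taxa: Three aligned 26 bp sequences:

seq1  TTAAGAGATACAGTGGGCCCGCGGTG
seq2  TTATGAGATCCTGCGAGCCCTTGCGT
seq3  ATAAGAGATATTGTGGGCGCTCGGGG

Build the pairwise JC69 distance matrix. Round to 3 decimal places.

d(seq1,seq2) = 0.539, d(seq1,seq3) = 0.276, d(seq2,seq3) = 0.539

seq1–seq2: 10/26 sites differ → p ≈ 0.384615, d = −0.75 ln(1 − 0.51282) = 0.539341 ≈ 0.539.
seq1–seq3: 6/26 sites differ → p ≈ 0.230769, d = −0.75 ln(1 − 0.307692) = 0.275793 ≈ 0.276.
seq2–seq3: 10/26 sites differ → p ≈ 0.384615, d = −0.75 ln(1 − 0.51282) = 0.539341 ≈ 0.539.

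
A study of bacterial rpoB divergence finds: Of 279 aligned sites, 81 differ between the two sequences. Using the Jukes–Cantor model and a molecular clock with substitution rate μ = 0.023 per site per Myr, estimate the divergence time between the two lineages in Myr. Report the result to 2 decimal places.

p = 81/279 ≈ 0.290323.
d = −(3/4) ln(1 − 4p/3) = −0.75 ln(1 − 0.387097) = −0.75 ln(0.612903)
  = −0.75 × (-0.489549) = 0.367162 substitutions/site.
Under a molecular clock d = 2μt, so t = d/(2μ) = 0.367162 / (2 × 0.023) = 7.98 Myr.

7.98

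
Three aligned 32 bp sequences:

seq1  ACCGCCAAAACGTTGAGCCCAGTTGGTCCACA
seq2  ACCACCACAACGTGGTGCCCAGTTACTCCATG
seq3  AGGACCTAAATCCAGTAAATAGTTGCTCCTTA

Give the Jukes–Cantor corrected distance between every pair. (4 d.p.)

d(seq1,seq2) = 0.3041, d(seq1,seq3) = 0.8240, d(seq2,seq3) = 0.7356

seq1–seq2: 8/32 sites differ → p = 0.25, d = −0.75 ln(1 − 0.333333) = 0.304098 ≈ 0.3041.
seq1–seq3: 16/32 sites differ → p = 0.5, d = −0.75 ln(1 − 0.666667) = 0.823960 ≈ 0.8240.
seq2–seq3: 15/32 sites differ → p = 0.46875, d = −0.75 ln(1 − 0.625) = 0.735622 ≈ 0.7356.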